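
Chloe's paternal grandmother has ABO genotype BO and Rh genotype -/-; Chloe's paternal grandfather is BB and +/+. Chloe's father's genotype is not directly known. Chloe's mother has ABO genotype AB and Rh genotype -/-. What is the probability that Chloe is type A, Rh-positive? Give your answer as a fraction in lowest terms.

1/16

Chloe's father's ABO genotype from BO × BB: 1/2 BB, 1/2 BO.
Crossing each possibility with the mother AB and summing P(type A): 1/2·0 + 1/2·1/4 = 1/8.
Similarly for Rh via the father's Rh distribution: P(Rh+) = 1/2.
Independent loci: 1/8 × 1/2 = 1/16.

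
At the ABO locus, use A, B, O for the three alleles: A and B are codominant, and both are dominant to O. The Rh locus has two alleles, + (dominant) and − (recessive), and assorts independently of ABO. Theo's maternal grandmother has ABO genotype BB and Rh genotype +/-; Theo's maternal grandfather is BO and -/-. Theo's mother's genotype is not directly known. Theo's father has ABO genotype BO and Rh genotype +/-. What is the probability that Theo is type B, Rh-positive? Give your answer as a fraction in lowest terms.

35/64

Theo's mother's ABO genotype from BB × BO: 1/2 BB, 1/2 BO.
Crossing each possibility with the father BO and summing P(type B): 1/2·1 + 1/2·3/4 = 7/8.
Similarly for Rh via the mother's Rh distribution: P(Rh+) = 5/8.
Independent loci: 7/8 × 5/8 = 35/64.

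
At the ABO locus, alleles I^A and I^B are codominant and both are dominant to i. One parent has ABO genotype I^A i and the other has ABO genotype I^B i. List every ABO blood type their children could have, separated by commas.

Gametes from I^A i × I^B i give offspring ABO genotypes I^A I^B, I^A i, I^B i, i i, i.e. phenotypes O, A, B, AB.

O, A, B, AB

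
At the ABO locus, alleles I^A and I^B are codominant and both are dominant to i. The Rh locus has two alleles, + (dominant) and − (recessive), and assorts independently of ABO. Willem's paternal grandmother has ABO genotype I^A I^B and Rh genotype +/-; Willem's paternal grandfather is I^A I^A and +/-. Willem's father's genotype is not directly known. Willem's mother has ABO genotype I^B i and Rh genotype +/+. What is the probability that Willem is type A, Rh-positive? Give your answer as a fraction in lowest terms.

Willem's father's ABO genotype from I^A I^B × I^A I^A: 1/2 I^A I^A, 1/2 I^A I^B.
Crossing each possibility with the mother I^B i and summing P(type A): 1/2·1/2 + 1/2·1/4 = 3/8.
Similarly for Rh via the father's Rh distribution: P(Rh+) = 1.
Independent loci: 3/8 × 1 = 3/8.

3/8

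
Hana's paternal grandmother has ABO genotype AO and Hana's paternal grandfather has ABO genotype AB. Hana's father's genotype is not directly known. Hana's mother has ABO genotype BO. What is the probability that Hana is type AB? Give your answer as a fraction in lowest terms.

1/4

Hana's father's ABO genotype from AO × AB: 1/4 AA, 1/4 AB, 1/4 AO, 1/4 BO.
Crossing each possibility with the mother BO and summing P(type AB): 1/4·1/2 + 1/4·1/4 + 1/4·1/4 + 1/4·0 = 1/4.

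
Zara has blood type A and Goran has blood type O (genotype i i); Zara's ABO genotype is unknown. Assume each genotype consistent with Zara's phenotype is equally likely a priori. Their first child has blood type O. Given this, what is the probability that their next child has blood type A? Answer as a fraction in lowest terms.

1/2

Possible genotypes: Zara ∈ {I^A I^A, I^A i}; Goran ∈ {i i}.
Weight each parental genotype pair by prior × P(type-O child):
  I^A i × i i: posterior weight 1; P(next child type A) = 1/2.
Weighted sum = 1/2.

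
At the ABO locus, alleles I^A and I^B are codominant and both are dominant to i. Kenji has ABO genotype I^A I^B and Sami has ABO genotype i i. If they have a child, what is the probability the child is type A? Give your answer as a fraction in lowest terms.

ABO cross I^A I^B × i i → offspring phenotypes: 1/2 A, 1/2 B.
So P(type A) = 1/2.

1/2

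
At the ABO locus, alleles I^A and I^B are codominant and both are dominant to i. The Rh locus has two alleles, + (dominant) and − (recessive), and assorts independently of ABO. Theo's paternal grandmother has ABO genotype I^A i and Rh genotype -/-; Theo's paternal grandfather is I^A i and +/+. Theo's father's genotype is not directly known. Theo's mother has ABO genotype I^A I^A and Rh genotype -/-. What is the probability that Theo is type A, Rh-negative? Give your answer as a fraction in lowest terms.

Theo's father's ABO genotype from I^A i × I^A i: 1/4 I^A I^A, 1/2 I^A i, 1/4 i i.
Crossing each possibility with the mother I^A I^A and summing P(type A): 1/4·1 + 1/2·1 + 1/4·1 = 1.
Similarly for Rh via the father's Rh distribution: P(Rh-) = 1/2.
Independent loci: 1 × 1/2 = 1/2.

1/2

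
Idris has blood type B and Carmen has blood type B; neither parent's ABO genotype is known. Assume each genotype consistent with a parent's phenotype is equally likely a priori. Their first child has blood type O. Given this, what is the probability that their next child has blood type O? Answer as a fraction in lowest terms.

Possible genotypes: Idris ∈ {BB, BO}; Carmen ∈ {BB, BO}.
Weight each parental genotype pair by prior × P(type-O child):
  BO × BO: posterior weight 1; P(next child type O) = 1/4.
Weighted sum = 1/4.

1/4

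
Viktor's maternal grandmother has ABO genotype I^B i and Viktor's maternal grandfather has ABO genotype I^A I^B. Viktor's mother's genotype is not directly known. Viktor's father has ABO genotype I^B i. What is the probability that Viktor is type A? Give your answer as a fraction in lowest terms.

1/8

Viktor's mother's ABO genotype from I^B i × I^A I^B: 1/4 I^A I^B, 1/4 I^A i, 1/4 I^B I^B, 1/4 I^B i.
Crossing each possibility with the father I^B i and summing P(type A): 1/4·1/4 + 1/4·1/4 + 1/4·0 + 1/4·0 = 1/8.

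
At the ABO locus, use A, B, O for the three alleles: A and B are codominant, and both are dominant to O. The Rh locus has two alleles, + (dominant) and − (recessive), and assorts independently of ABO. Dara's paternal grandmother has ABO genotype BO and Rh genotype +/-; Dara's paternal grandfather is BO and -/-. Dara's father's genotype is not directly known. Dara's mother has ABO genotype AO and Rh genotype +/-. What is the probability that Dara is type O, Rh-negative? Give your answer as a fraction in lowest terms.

3/32

Dara's father's ABO genotype from BO × BO: 1/4 BB, 1/2 BO, 1/4 OO.
Crossing each possibility with the mother AO and summing P(type O): 1/4·0 + 1/2·1/4 + 1/4·1/2 = 1/4.
Similarly for Rh via the father's Rh distribution: P(Rh-) = 3/8.
Independent loci: 1/4 × 3/8 = 3/32.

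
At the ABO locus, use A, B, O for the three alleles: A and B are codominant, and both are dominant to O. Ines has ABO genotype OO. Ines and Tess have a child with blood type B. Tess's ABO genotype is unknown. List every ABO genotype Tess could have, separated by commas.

AB, BB, BO

For each candidate genotype of Tess, check whether crossing it with OO can produce every observed child phenotype.
  AA → possible child types {A} ✗
  AB → possible child types {A, B} ✓
  AO → possible child types {O, A} ✗
  BB → possible child types {B} ✓
  BO → possible child types {O, B} ✓
  OO → possible child types {O} ✗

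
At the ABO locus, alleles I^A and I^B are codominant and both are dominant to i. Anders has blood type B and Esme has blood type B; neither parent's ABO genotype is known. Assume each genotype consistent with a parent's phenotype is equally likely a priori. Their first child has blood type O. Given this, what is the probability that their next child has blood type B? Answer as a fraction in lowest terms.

Possible genotypes: Anders ∈ {I^B I^B, I^B i}; Esme ∈ {I^B I^B, I^B i}.
Weight each parental genotype pair by prior × P(type-O child):
  I^B i × I^B i: posterior weight 1; P(next child type B) = 3/4.
Weighted sum = 3/4.

3/4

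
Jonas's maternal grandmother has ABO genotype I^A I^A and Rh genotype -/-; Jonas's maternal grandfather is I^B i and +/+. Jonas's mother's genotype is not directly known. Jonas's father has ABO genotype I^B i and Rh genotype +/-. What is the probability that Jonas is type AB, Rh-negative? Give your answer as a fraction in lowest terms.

1/16

Jonas's mother's ABO genotype from I^A I^A × I^B i: 1/2 I^A I^B, 1/2 I^A i.
Crossing each possibility with the father I^B i and summing P(type AB): 1/2·1/4 + 1/2·1/4 = 1/4.
Similarly for Rh via the mother's Rh distribution: P(Rh-) = 1/4.
Independent loci: 1/4 × 1/4 = 1/16.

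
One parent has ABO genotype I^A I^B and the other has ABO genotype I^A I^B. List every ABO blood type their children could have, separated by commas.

A, B, AB

Gametes from I^A I^B × I^A I^B give offspring ABO genotypes I^A I^A, I^A I^B, I^B I^B, i.e. phenotypes A, B, AB.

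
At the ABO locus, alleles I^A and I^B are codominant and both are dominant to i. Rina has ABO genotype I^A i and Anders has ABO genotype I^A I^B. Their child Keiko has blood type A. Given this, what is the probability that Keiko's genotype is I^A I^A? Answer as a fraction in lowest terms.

1/2

Cross I^A i × I^A I^B → 1/4 I^A I^A, 1/4 I^A I^B, 1/4 I^A i, 1/4 I^B i.
Type-A genotypes among offspring: I^A I^A (1/4), I^A i (1/4); total 1/2.
P(I^A I^A | type A) = (1/4) / (1/2) = 1/2.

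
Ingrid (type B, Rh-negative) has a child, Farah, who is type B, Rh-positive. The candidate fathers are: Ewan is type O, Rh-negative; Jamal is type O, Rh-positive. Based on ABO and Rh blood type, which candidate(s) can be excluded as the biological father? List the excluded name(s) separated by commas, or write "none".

A candidate is excluded only if no genotype consistent with his phenotype could produce a type B, Rh-positive child with a type B, Rh-negative mother.
Ewan (type O, Rh-): no genotype consistent with that phenotype can produce a type-B Rh+ child with a type-B mother.

Ewan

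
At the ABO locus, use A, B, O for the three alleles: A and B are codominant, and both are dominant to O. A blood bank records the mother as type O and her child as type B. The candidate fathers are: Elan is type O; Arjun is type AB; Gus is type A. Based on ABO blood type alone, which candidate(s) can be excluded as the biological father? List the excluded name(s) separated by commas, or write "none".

A candidate is excluded only if no genotype consistent with his phenotype could produce a type B child with a type O mother.
Elan (type O): no genotype consistent with that phenotype can produce a type-B child with a type-O mother.
Gus (type A): no genotype consistent with that phenotype can produce a type-B child with a type-O mother.

Elan, Gus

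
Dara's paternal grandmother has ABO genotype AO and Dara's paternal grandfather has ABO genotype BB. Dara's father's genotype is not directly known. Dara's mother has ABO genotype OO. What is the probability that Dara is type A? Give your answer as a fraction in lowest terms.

1/4

Dara's father's ABO genotype from AO × BB: 1/2 AB, 1/2 BO.
Crossing each possibility with the mother OO and summing P(type A): 1/2·1/2 + 1/2·0 = 1/4.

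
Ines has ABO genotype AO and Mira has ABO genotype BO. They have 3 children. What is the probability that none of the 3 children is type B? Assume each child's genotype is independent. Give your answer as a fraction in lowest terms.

27/64

ABO cross AO × BO → 1/4 O, 1/4 A, 1/4 B, 1/4 AB.
So P(type B) = 1/4 per child.
P(not type B) = 3/4 for one child; (3/4)^3 = 27/64.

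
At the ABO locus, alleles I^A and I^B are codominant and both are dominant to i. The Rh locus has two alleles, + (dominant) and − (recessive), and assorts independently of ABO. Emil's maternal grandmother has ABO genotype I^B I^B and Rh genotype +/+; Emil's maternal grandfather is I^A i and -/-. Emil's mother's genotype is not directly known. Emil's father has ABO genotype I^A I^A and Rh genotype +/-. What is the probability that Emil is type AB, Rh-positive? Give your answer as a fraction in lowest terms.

Emil's mother's ABO genotype from I^B I^B × I^A i: 1/2 I^A I^B, 1/2 I^B i.
Crossing each possibility with the father I^A I^A and summing P(type AB): 1/2·1/2 + 1/2·1/2 = 1/2.
Similarly for Rh via the mother's Rh distribution: P(Rh+) = 3/4.
Independent loci: 1/2 × 3/4 = 3/8.

3/8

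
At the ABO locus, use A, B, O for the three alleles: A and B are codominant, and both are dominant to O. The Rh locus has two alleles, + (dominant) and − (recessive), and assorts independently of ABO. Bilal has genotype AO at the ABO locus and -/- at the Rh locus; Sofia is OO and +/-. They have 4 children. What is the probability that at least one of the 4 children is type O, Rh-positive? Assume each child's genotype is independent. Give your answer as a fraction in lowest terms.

175/256

ABO cross AO × OO → 1/2 O, 1/2 A.
Rh cross -/- × +/- → 1/2 Rh+, 1/2 Rh-; so P(type O, Rh-positive) = 1/2 × 1/2 = 1/4 per child.
P(none) = (3/4)^4 = 81/256; P(at least one) = 1 − 81/256 = 175/256.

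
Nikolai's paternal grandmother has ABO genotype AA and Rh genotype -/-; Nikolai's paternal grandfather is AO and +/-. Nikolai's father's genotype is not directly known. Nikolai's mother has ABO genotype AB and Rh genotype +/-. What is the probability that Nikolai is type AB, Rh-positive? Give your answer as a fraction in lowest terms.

15/64

Nikolai's father's ABO genotype from AA × AO: 1/2 AA, 1/2 AO.
Crossing each possibility with the mother AB and summing P(type AB): 1/2·1/2 + 1/2·1/4 = 3/8.
Similarly for Rh via the father's Rh distribution: P(Rh+) = 5/8.
Independent loci: 3/8 × 5/8 = 15/64.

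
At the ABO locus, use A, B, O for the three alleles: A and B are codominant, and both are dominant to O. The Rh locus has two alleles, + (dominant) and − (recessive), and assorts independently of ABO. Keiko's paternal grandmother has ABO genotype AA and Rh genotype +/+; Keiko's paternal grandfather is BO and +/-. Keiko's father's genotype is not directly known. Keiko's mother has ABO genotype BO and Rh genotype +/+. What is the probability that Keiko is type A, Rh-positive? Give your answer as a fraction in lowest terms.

1/4

Keiko's father's ABO genotype from AA × BO: 1/2 AB, 1/2 AO.
Crossing each possibility with the mother BO and summing P(type A): 1/2·1/4 + 1/2·1/4 = 1/4.
Similarly for Rh via the father's Rh distribution: P(Rh+) = 1.
Independent loci: 1/4 × 1 = 1/4.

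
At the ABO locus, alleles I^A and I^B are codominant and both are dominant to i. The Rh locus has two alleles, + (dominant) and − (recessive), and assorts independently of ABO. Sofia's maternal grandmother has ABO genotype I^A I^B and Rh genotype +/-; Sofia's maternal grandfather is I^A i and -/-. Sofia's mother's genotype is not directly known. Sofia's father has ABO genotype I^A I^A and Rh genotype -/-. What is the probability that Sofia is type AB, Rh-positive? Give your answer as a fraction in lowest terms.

Sofia's mother's ABO genotype from I^A I^B × I^A i: 1/4 I^A I^A, 1/4 I^A I^B, 1/4 I^A i, 1/4 I^B i.
Crossing each possibility with the father I^A I^A and summing P(type AB): 1/4·0 + 1/4·1/2 + 1/4·0 + 1/4·1/2 = 1/4.
Similarly for Rh via the mother's Rh distribution: P(Rh+) = 1/4.
Independent loci: 1/4 × 1/4 = 1/16.

1/16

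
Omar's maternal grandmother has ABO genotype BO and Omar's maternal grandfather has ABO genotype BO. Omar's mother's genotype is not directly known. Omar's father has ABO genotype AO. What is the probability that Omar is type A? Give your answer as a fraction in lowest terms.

Omar's mother's ABO genotype from BO × BO: 1/4 BB, 1/2 BO, 1/4 OO.
Crossing each possibility with the father AO and summing P(type A): 1/4·0 + 1/2·1/4 + 1/4·1/2 = 1/4.

1/4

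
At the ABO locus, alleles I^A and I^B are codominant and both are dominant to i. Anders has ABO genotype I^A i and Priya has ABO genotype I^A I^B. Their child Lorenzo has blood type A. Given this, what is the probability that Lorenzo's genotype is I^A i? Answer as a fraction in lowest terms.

Cross I^A i × I^A I^B → 1/4 I^A I^A, 1/4 I^A I^B, 1/4 I^A i, 1/4 I^B i.
Type-A genotypes among offspring: I^A I^A (1/4), I^A i (1/4); total 1/2.
P(I^A i | type A) = (1/4) / (1/2) = 1/2.

1/2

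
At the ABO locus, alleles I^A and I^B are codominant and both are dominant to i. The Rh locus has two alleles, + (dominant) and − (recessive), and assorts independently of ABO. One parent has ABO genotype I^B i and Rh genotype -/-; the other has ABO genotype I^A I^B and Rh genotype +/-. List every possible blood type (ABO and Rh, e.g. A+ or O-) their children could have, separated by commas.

A+, A-, B+, B-, AB+, AB-

Gametes from I^B i × I^A I^B give offspring ABO genotypes I^A I^B, I^A i, I^B I^B, I^B i, i.e. phenotypes A, B, AB.
Rh cross -/- × +/- → phenotypes Rh+, Rh-.
Combining independently: A+, A-, B+, B-, AB+, AB-.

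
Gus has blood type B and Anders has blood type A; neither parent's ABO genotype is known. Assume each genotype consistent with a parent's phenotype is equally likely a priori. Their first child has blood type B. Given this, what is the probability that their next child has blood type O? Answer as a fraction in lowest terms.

1/12

Possible genotypes: Gus ∈ {BB, BO}; Anders ∈ {AA, AO}.
Weight each parental genotype pair by prior × P(type-B child):
  BB × AO: posterior weight 2/3; P(next child type O) = 0.
  BO × AO: posterior weight 1/3; P(next child type O) = 1/4.
Weighted sum = 1/12.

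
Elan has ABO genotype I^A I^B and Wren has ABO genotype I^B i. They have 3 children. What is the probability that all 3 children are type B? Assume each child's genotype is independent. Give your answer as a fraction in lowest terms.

1/8

ABO cross I^A I^B × I^B i → 1/4 A, 1/2 B, 1/4 AB.
So P(type B) = 1/2 per child.
All 3 independent: (1/2)^3 = 1/8.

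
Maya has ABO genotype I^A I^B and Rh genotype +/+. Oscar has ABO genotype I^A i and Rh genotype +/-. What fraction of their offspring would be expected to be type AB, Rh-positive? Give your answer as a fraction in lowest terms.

1/4

ABO cross I^A I^B × I^A i → offspring phenotypes: 1/2 A, 1/4 B, 1/4 AB.
Rh cross +/+ × +/- → 1 Rh+.
Independent loci: P(type AB, Rh-positive) = 1/4 × 1 = 1/4.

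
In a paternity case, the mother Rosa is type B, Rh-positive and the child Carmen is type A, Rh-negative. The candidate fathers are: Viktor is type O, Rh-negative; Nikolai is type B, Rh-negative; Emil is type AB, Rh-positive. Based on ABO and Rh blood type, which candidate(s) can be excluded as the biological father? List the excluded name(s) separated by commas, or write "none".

Viktor, Nikolai

A candidate is excluded only if no genotype consistent with his phenotype could produce a type A, Rh-negative child with a type B, Rh-positive mother.
Viktor (type O, Rh-): no genotype consistent with that phenotype can produce a type-A Rh- child with a type-B mother.
Nikolai (type B, Rh-): no genotype consistent with that phenotype can produce a type-A Rh- child with a type-B mother.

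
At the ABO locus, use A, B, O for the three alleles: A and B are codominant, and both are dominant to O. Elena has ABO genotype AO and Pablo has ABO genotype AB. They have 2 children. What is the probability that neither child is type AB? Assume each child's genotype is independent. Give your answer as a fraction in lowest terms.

9/16

ABO cross AO × AB → 1/2 A, 1/4 B, 1/4 AB.
So P(type AB) = 1/4 per child.
P(not type AB) = 3/4 for one child; (3/4)^2 = 9/16.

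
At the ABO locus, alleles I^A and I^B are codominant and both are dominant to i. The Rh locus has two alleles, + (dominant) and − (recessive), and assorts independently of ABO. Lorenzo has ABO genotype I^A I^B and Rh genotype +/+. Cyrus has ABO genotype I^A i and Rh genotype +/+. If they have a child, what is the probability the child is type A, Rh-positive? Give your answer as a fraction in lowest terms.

ABO cross I^A I^B × I^A i → offspring phenotypes: 1/2 A, 1/4 B, 1/4 AB.
Rh cross +/+ × +/+ → 1 Rh+.
Independent loci: P(type A, Rh-positive) = 1/2 × 1 = 1/2.

1/2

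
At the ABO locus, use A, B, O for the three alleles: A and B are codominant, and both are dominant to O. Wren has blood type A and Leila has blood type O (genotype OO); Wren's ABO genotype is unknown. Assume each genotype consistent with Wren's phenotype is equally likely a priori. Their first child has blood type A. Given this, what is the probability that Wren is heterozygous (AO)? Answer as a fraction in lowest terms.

Possible genotypes: Wren ∈ {AA, AO}; Leila ∈ {OO}.
Weight each parental genotype pair by prior × P(type-A child):
  AA × OO: posterior weight 2/3.
  AO × OO: posterior weight 1/3.
Sum the posterior weight over pairs where Wren is AO: 1/3.

1/3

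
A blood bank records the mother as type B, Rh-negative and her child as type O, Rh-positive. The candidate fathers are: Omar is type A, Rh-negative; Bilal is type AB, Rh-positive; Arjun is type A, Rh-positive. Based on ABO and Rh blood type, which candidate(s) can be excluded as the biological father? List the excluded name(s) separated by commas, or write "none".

Omar, Bilal

A candidate is excluded only if no genotype consistent with his phenotype could produce a type O, Rh-positive child with a type B, Rh-negative mother.
Omar (type A, Rh-): no genotype consistent with that phenotype can produce a type-O Rh+ child with a type-B mother.
Bilal (type AB, Rh+): no genotype consistent with that phenotype can produce a type-O Rh+ child with a type-B mother.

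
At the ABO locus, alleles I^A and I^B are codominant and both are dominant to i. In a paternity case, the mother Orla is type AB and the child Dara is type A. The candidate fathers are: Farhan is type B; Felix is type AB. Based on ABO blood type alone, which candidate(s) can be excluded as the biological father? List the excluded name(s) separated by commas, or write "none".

A candidate is excluded only if no genotype consistent with his phenotype could produce a type A child with a type AB mother.
Every candidate has at least one consistent genotype combination, so none can be excluded.

none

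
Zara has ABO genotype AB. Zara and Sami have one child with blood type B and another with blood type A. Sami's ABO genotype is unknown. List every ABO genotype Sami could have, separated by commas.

For each candidate genotype of Sami, check whether crossing it with AB can produce every observed child phenotype.
  AA → possible child types {A, AB} ✗
  AB → possible child types {A, B, AB} ✓
  AO → possible child types {A, B, AB} ✓
  BB → possible child types {B, AB} ✗
  BO → possible child types {A, B, AB} ✓
  OO → possible child types {A, B} ✓

AB, AO, BO, OO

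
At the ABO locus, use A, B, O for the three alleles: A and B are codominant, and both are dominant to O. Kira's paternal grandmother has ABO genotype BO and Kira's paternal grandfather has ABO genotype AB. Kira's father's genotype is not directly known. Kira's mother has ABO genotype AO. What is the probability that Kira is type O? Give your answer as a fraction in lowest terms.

Kira's father's ABO genotype from BO × AB: 1/4 AB, 1/4 AO, 1/4 BB, 1/4 BO.
Crossing each possibility with the mother AO and summing P(type O): 1/4·0 + 1/4·1/4 + 1/4·0 + 1/4·1/4 = 1/8.

1/8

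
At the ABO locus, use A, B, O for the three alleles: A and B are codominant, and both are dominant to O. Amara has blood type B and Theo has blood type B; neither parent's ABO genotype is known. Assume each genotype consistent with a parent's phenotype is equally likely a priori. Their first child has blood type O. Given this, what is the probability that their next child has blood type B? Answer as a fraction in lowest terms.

3/4

Possible genotypes: Amara ∈ {BB, BO}; Theo ∈ {BB, BO}.
Weight each parental genotype pair by prior × P(type-O child):
  BO × BO: posterior weight 1; P(next child type B) = 3/4.
Weighted sum = 3/4.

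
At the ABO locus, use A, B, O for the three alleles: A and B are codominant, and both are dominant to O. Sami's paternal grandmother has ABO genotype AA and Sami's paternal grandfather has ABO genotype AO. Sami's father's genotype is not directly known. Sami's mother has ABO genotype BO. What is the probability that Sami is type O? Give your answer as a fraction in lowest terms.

Sami's father's ABO genotype from AA × AO: 1/2 AA, 1/2 AO.
Crossing each possibility with the mother BO and summing P(type O): 1/2·0 + 1/2·1/4 = 1/8.

1/8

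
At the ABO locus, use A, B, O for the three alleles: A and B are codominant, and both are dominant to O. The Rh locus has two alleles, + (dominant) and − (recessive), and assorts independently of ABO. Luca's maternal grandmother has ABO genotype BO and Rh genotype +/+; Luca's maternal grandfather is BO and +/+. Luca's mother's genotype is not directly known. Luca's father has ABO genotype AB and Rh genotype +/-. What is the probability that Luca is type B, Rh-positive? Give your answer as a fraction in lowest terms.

Luca's mother's ABO genotype from BO × BO: 1/4 BB, 1/2 BO, 1/4 OO.
Crossing each possibility with the father AB and summing P(type B): 1/4·1/2 + 1/2·1/2 + 1/4·1/2 = 1/2.
Similarly for Rh via the mother's Rh distribution: P(Rh+) = 1.
Independent loci: 1/2 × 1 = 1/2.

1/2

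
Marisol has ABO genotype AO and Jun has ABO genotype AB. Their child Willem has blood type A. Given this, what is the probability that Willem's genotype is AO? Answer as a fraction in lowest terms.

Cross AO × AB → 1/4 AA, 1/4 AB, 1/4 AO, 1/4 BO.
Type-A genotypes among offspring: AA (1/4), AO (1/4); total 1/2.
P(AO | type A) = (1/4) / (1/2) = 1/2.

1/2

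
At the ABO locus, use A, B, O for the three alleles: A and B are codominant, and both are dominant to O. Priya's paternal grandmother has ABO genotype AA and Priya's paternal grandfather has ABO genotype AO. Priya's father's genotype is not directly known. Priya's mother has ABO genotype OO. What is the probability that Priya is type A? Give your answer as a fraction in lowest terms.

Priya's father's ABO genotype from AA × AO: 1/2 AA, 1/2 AO.
Crossing each possibility with the mother OO and summing P(type A): 1/2·1 + 1/2·1/2 = 3/4.

3/4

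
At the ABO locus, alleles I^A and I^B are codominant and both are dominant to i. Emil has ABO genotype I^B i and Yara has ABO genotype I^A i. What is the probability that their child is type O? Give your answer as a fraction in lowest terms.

1/4

ABO cross I^B i × I^A i → offspring phenotypes: 1/4 O, 1/4 A, 1/4 B, 1/4 AB.
So P(type O) = 1/4.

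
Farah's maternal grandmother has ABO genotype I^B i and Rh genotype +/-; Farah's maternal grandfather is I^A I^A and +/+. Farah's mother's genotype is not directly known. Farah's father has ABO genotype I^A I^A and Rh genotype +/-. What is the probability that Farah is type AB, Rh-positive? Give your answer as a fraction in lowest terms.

Farah's mother's ABO genotype from I^B i × I^A I^A: 1/2 I^A I^B, 1/2 I^A i.
Crossing each possibility with the father I^A I^A and summing P(type AB): 1/2·1/2 + 1/2·0 = 1/4.
Similarly for Rh via the mother's Rh distribution: P(Rh+) = 7/8.
Independent loci: 1/4 × 7/8 = 7/32.

7/32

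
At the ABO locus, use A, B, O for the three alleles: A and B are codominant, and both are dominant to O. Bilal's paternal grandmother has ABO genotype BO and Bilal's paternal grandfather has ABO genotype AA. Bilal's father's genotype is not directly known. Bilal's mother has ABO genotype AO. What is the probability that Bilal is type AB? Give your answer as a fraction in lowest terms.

1/8

Bilal's father's ABO genotype from BO × AA: 1/2 AB, 1/2 AO.
Crossing each possibility with the mother AO and summing P(type AB): 1/2·1/4 + 1/2·0 = 1/8.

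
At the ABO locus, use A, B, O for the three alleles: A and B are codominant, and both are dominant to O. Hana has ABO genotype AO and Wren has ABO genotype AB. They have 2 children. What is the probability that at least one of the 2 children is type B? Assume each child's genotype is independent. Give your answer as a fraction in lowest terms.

ABO cross AO × AB → 1/2 A, 1/4 B, 1/4 AB.
So P(type B) = 1/4 per child.
P(none) = (3/4)^2 = 9/16; P(at least one) = 1 − 9/16 = 7/16.

7/16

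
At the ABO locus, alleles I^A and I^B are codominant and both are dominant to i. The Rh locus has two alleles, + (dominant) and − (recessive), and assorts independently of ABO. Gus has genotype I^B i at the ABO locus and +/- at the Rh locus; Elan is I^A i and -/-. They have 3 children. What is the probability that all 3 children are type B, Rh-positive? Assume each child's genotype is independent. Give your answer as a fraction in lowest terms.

ABO cross I^B i × I^A i → 1/4 O, 1/4 A, 1/4 B, 1/4 AB.
Rh cross +/- × -/- → 1/2 Rh+, 1/2 Rh-; so P(type B, Rh-positive) = 1/4 × 1/2 = 1/8 per child.
All 3 independent: (1/8)^3 = 1/512.

1/512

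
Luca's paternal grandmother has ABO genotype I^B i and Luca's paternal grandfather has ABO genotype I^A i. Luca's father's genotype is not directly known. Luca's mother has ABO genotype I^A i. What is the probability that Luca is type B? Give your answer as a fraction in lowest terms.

Luca's father's ABO genotype from I^B i × I^A i: 1/4 I^A I^B, 1/4 I^A i, 1/4 I^B i, 1/4 i i.
Crossing each possibility with the mother I^A i and summing P(type B): 1/4·1/4 + 1/4·0 + 1/4·1/4 + 1/4·0 = 1/8.

1/8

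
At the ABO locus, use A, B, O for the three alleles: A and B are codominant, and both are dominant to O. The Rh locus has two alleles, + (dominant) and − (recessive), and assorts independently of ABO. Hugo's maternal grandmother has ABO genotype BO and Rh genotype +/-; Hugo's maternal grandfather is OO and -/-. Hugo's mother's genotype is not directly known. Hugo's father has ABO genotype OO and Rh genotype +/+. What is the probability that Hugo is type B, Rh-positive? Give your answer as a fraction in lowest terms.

Hugo's mother's ABO genotype from BO × OO: 1/2 BO, 1/2 OO.
Crossing each possibility with the father OO and summing P(type B): 1/2·1/2 + 1/2·0 = 1/4.
Similarly for Rh via the mother's Rh distribution: P(Rh+) = 1.
Independent loci: 1/4 × 1 = 1/4.

1/4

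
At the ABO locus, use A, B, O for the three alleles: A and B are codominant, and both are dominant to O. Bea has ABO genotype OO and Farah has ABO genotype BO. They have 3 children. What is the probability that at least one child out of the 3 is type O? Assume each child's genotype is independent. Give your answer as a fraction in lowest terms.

7/8

ABO cross OO × BO → 1/2 O, 1/2 B.
So P(type O) = 1/2 per child.
P(none) = (1/2)^3 = 1/8; P(at least one) = 1 − 1/8 = 7/8.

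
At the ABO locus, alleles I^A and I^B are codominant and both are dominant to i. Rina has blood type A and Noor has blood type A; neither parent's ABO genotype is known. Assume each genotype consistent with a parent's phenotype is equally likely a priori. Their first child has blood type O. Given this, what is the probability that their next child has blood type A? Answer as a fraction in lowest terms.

3/4

Possible genotypes: Rina ∈ {I^A I^A, I^A i}; Noor ∈ {I^A I^A, I^A i}.
Weight each parental genotype pair by prior × P(type-O child):
  I^A i × I^A i: posterior weight 1; P(next child type A) = 3/4.
Weighted sum = 3/4.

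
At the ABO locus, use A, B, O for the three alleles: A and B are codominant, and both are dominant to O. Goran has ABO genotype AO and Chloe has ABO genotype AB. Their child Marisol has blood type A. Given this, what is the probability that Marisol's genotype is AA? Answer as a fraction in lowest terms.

1/2

Cross AO × AB → 1/4 AA, 1/4 AB, 1/4 AO, 1/4 BO.
Type-A genotypes among offspring: AA (1/4), AO (1/4); total 1/2.
P(AA | type A) = (1/4) / (1/2) = 1/2.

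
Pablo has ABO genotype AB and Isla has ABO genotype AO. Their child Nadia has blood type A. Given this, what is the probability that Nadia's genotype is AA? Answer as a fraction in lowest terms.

1/2

Cross AB × AO → 1/4 AA, 1/4 AB, 1/4 AO, 1/4 BO.
Type-A genotypes among offspring: AA (1/4), AO (1/4); total 1/2.
P(AA | type A) = (1/4) / (1/2) = 1/2.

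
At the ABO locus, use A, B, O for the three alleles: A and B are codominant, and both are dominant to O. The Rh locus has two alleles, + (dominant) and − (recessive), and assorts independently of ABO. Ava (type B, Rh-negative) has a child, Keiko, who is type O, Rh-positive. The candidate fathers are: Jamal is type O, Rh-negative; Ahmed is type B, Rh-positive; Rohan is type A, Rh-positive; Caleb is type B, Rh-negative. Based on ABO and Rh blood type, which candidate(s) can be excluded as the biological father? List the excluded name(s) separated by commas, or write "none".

Jamal, Caleb

A candidate is excluded only if no genotype consistent with his phenotype could produce a type O, Rh-positive child with a type B, Rh-negative mother.
Jamal (type O, Rh-): no genotype consistent with that phenotype can produce a type-O Rh+ child with a type-B mother.
Caleb (type B, Rh-): no genotype consistent with that phenotype can produce a type-O Rh+ child with a type-B mother.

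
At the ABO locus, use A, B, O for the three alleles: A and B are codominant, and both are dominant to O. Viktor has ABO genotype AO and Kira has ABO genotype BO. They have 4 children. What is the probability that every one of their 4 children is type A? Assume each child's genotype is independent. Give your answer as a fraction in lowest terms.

ABO cross AO × BO → 1/4 O, 1/4 A, 1/4 B, 1/4 AB.
So P(type A) = 1/4 per child.
All 4 independent: (1/4)^4 = 1/256.

1/256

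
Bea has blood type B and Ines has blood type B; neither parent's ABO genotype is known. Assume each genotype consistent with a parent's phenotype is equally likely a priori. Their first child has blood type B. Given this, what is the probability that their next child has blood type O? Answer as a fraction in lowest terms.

1/20

Possible genotypes: Bea ∈ {BB, BO}; Ines ∈ {BB, BO}.
Weight each parental genotype pair by prior × P(type-B child):
  BB × BB: posterior weight 4/15; P(next child type O) = 0.
  BB × BO: posterior weight 4/15; P(next child type O) = 0.
  BO × BB: posterior weight 4/15; P(next child type O) = 0.
  BO × BO: posterior weight 1/5; P(next child type O) = 1/4.
Weighted sum = 1/20.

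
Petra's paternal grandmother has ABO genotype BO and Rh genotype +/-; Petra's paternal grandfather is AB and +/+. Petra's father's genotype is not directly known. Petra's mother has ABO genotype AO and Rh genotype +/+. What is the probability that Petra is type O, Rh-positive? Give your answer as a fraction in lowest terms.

Petra's father's ABO genotype from BO × AB: 1/4 AB, 1/4 AO, 1/4 BB, 1/4 BO.
Crossing each possibility with the mother AO and summing P(type O): 1/4·0 + 1/4·1/4 + 1/4·0 + 1/4·1/4 = 1/8.
Similarly for Rh via the father's Rh distribution: P(Rh+) = 1.
Independent loci: 1/8 × 1 = 1/8.

1/8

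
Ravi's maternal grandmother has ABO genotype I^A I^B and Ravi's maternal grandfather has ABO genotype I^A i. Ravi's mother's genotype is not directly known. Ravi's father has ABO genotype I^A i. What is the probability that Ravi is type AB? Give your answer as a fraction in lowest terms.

Ravi's mother's ABO genotype from I^A I^B × I^A i: 1/4 I^A I^A, 1/4 I^A I^B, 1/4 I^A i, 1/4 I^B i.
Crossing each possibility with the father I^A i and summing P(type AB): 1/4·0 + 1/4·1/4 + 1/4·0 + 1/4·1/4 = 1/8.

1/8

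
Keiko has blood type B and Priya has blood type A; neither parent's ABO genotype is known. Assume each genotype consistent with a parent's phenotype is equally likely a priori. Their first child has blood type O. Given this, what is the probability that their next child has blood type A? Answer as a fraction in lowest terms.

Possible genotypes: Keiko ∈ {BB, BO}; Priya ∈ {AA, AO}.
Weight each parental genotype pair by prior × P(type-O child):
  BO × AO: posterior weight 1; P(next child type A) = 1/4.
Weighted sum = 1/4.

1/4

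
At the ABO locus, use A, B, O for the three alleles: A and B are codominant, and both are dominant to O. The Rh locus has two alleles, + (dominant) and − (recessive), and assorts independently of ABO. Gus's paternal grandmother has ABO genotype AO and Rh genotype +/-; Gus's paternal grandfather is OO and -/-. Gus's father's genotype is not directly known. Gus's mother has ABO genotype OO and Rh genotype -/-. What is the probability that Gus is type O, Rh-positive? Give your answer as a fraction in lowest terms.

3/16

Gus's father's ABO genotype from AO × OO: 1/2 AO, 1/2 OO.
Crossing each possibility with the mother OO and summing P(type O): 1/2·1/2 + 1/2·1 = 3/4.
Similarly for Rh via the father's Rh distribution: P(Rh+) = 1/4.
Independent loci: 3/4 × 1/4 = 3/16.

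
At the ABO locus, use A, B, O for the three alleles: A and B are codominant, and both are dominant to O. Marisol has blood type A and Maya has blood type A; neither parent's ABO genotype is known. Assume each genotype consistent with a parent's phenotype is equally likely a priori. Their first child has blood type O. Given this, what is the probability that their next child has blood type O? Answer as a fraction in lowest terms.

1/4

Possible genotypes: Marisol ∈ {AA, AO}; Maya ∈ {AA, AO}.
Weight each parental genotype pair by prior × P(type-O child):
  AO × AO: posterior weight 1; P(next child type O) = 1/4.
Weighted sum = 1/4.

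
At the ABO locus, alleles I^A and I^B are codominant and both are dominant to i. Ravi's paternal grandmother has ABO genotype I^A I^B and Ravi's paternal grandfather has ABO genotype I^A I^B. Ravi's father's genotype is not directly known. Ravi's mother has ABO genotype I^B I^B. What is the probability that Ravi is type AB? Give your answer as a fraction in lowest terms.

Ravi's father's ABO genotype from I^A I^B × I^A I^B: 1/4 I^A I^A, 1/2 I^A I^B, 1/4 I^B I^B.
Crossing each possibility with the mother I^B I^B and summing P(type AB): 1/4·1 + 1/2·1/2 + 1/4·0 = 1/2.

1/2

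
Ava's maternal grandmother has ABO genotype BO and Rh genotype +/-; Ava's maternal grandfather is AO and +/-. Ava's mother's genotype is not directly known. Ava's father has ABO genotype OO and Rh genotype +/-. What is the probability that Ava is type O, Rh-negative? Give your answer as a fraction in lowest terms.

1/8

Ava's mother's ABO genotype from BO × AO: 1/4 AB, 1/4 AO, 1/4 BO, 1/4 OO.
Crossing each possibility with the father OO and summing P(type O): 1/4·0 + 1/4·1/2 + 1/4·1/2 + 1/4·1 = 1/2.
Similarly for Rh via the mother's Rh distribution: P(Rh-) = 1/4.
Independent loci: 1/2 × 1/4 = 1/8.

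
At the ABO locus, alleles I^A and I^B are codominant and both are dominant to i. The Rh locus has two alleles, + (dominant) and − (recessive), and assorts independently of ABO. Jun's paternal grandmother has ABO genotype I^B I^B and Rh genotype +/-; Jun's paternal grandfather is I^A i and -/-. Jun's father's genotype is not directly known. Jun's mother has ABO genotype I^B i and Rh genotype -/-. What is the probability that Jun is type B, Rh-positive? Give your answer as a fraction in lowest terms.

5/32

Jun's father's ABO genotype from I^B I^B × I^A i: 1/2 I^A I^B, 1/2 I^B i.
Crossing each possibility with the mother I^B i and summing P(type B): 1/2·1/2 + 1/2·3/4 = 5/8.
Similarly for Rh via the father's Rh distribution: P(Rh+) = 1/4.
Independent loci: 5/8 × 1/4 = 5/32.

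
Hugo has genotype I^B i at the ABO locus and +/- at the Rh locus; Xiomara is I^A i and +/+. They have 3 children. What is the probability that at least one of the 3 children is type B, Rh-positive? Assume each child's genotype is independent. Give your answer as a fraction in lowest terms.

ABO cross I^B i × I^A i → 1/4 O, 1/4 A, 1/4 B, 1/4 AB.
Rh cross +/- × +/+ → 1 Rh+; so P(type B, Rh-positive) = 1/4 × 1 = 1/4 per child.
P(none) = (3/4)^3 = 27/64; P(at least one) = 1 − 27/64 = 37/64.

37/64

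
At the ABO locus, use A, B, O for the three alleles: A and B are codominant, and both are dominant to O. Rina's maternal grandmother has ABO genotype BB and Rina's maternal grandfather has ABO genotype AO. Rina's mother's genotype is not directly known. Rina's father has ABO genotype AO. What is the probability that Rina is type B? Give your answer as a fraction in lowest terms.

1/4

Rina's mother's ABO genotype from BB × AO: 1/2 AB, 1/2 BO.
Crossing each possibility with the father AO and summing P(type B): 1/2·1/4 + 1/2·1/4 = 1/4.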